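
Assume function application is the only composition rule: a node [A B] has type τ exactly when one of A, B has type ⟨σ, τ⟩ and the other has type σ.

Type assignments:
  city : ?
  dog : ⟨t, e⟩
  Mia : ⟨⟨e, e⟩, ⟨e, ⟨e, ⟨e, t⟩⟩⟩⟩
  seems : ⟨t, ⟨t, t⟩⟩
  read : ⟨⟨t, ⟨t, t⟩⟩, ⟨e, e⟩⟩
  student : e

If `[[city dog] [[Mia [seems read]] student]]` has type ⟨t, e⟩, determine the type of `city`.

[[city dog] [[Mia [seems read]] student]] is required to be ⟨t, e⟩. [[Mia [seems read]] student] : ⟨e, ⟨e, t⟩⟩ cannot yield ⟨t, e⟩ as functor, so [city dog] : ⟨⟨e, ⟨e, t⟩⟩, ⟨t, e⟩⟩.
[city dog] is required to be ⟨⟨e, ⟨e, t⟩⟩, ⟨t, e⟩⟩. dog : ⟨t, e⟩ cannot yield ⟨⟨e, ⟨e, t⟩⟩, ⟨t, e⟩⟩ as functor, so city : ⟨⟨t, e⟩, ⟨⟨e, ⟨e, t⟩⟩, ⟨t, e⟩⟩⟩.

⟨⟨t, e⟩, ⟨⟨e, ⟨e, t⟩⟩, ⟨t, e⟩⟩⟩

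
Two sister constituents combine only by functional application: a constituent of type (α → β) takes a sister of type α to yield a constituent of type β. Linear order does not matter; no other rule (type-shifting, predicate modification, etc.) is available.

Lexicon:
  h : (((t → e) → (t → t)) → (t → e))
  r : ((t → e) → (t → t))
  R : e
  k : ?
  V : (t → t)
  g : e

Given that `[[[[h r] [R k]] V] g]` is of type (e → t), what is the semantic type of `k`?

(e → ((t → e) → ((t → t) → (e → (e → t)))))

For [[[[h r] [R k]] V] g] to have type (e → t) with g of type e, [[[h r] [R k]] V] must be the function: [[[h r] [R k]] V] : (e → (e → t)).
For [[[h r] [R k]] V] to have type (e → (e → t)) with V of type (t → t), [[h r] [R k]] must be the function: [[h r] [R k]] : ((t → t) → (e → (e → t))).
For [[h r] [R k]] to have type ((t → t) → (e → (e → t))) with [h r] of type (t → e), [R k] must be the function: [R k] : ((t → e) → ((t → t) → (e → (e → t)))).
For [R k] to have type ((t → e) → ((t → t) → (e → (e → t)))) with R of type e, k must be the function: k : (e → ((t → e) → ((t → t) → (e → (e → t))))).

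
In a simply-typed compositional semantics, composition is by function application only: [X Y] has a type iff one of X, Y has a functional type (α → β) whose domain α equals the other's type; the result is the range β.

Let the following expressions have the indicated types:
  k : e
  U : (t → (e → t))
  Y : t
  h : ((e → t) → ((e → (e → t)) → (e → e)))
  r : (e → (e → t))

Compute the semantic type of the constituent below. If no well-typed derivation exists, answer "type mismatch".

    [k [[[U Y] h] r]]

[U Y]: U is (t → (e → t)), Y is t; result (e → t).
[[U Y] h]: h is ((e → t) → ((e → (e → t)) → (e → e))), [U Y] is (e → t); result ((e → (e → t)) → (e → e)).
[[[U Y] h] r]: [[U Y] h] is ((e → (e → t)) → (e → e)), r is (e → (e → t)); result (e → e).
[k [[[U Y] h] r]]: [[[U Y] h] r] is (e → e), k is e; result e.

e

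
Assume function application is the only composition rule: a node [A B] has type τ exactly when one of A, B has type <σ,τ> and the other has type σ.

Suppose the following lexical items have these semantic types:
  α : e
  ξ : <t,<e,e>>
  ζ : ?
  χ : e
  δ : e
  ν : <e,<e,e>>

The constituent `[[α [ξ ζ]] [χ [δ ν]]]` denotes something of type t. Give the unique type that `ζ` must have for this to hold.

At [[α [ξ ζ]] [χ [δ ν]]] (required: t): [χ [δ ν]] is e, which is not a function with range t; hence [α [ξ ζ]] is the functor — type <e,t>.
At [α [ξ ζ]] (required: <e,t>): α is e, which is not a function with range <e,t>; hence [ξ ζ] is the functor — type <e,<e,t>>.
At [ξ ζ] (required: <e,<e,t>>): ξ is <t,<e,e>>, which is not a function with range <e,<e,t>>; hence ζ is the functor — type <<t,<e,e>>,<e,<e,t>>>.

<<t,<e,e>>,<e,<e,t>>>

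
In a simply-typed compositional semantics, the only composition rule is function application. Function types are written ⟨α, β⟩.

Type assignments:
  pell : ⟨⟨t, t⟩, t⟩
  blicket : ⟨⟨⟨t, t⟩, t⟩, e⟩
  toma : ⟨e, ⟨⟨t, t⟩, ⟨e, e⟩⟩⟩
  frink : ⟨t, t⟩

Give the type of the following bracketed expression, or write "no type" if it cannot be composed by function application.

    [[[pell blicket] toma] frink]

⟨e, e⟩

[pell blicket]: blicket is ⟨⟨⟨t, t⟩, t⟩, e⟩, pell is ⟨⟨t, t⟩, t⟩; result e.
[[pell blicket] toma]: toma is ⟨e, ⟨⟨t, t⟩, ⟨e, e⟩⟩⟩, [pell blicket] is e; result ⟨⟨t, t⟩, ⟨e, e⟩⟩.
[[[pell blicket] toma] frink]: [[pell blicket] toma] is ⟨⟨t, t⟩, ⟨e, e⟩⟩, frink is ⟨t, t⟩; result ⟨e, e⟩.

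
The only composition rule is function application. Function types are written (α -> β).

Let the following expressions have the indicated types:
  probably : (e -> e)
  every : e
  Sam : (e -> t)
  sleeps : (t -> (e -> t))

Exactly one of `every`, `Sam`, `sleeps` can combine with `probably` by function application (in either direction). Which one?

every

every — combines: probably : (e -> e) takes every : e as argument, giving e.
Sam : (e -> t) — probably needs e; Sam needs e; neither fits.
sleeps : (t -> (e -> t)) — probably needs e; sleeps needs t; neither fits.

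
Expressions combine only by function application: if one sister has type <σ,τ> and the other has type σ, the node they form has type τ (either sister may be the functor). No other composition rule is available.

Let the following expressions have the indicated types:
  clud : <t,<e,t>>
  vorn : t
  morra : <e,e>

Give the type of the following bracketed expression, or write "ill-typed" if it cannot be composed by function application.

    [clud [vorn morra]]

At [vorn morra]: neither t nor <e,e> can take the other as argument; the node is ill-typed.

ill-typed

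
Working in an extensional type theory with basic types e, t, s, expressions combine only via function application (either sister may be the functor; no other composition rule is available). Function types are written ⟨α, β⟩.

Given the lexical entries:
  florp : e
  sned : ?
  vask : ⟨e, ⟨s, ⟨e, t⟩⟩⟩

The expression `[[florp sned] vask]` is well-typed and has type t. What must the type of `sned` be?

At [[florp sned] vask] (required: t): vask is ⟨e, ⟨s, ⟨e, t⟩⟩⟩, which is not a function with range t; hence [florp sned] is the functor — type ⟨⟨e, ⟨s, ⟨e, t⟩⟩⟩, t⟩.
At [florp sned] (required: ⟨⟨e, ⟨s, ⟨e, t⟩⟩⟩, t⟩): florp is e, which is not a function with range ⟨⟨e, ⟨s, ⟨e, t⟩⟩⟩, t⟩; hence sned is the functor — type ⟨e, ⟨⟨e, ⟨s, ⟨e, t⟩⟩⟩, t⟩⟩.

⟨e, ⟨⟨e, ⟨s, ⟨e, t⟩⟩⟩, t⟩⟩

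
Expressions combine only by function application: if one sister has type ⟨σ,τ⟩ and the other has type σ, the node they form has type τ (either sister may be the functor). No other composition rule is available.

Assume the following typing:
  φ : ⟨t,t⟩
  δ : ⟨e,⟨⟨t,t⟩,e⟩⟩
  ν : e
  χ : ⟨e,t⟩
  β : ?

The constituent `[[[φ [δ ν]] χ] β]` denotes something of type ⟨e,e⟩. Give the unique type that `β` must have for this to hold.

For [[[φ [δ ν]] χ] β] to have type ⟨e,e⟩ with [[φ [δ ν]] χ] of type t, β must be the function: β : ⟨t,⟨e,e⟩⟩.

⟨t,⟨e,e⟩⟩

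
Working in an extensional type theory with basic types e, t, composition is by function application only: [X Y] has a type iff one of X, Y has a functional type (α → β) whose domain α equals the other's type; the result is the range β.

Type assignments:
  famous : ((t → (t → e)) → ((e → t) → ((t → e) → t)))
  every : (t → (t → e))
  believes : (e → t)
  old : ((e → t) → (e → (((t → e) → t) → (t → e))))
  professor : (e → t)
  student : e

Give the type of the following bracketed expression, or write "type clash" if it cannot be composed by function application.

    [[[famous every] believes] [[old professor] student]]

[famous every]: ((t → (t → e)) → ((e → t) → ((t → e) → t))) applied to (t → (t → e)) yields ((e → t) → ((t → e) → t)).
[[famous every] believes]: ((e → t) → ((t → e) → t)) applied to (e → t) yields ((t → e) → t).
[old professor]: ((e → t) → (e → (((t → e) → t) → (t → e)))) applied to (e → t) yields (e → (((t → e) → t) → (t → e))).
[[old professor] student]: (e → (((t → e) → t) → (t → e))) applied to e yields (((t → e) → t) → (t → e)).
[[[famous every] believes] [[old professor] student]]: (((t → e) → t) → (t → e)) applied to ((t → e) → t) yields (t → e).

(t → e)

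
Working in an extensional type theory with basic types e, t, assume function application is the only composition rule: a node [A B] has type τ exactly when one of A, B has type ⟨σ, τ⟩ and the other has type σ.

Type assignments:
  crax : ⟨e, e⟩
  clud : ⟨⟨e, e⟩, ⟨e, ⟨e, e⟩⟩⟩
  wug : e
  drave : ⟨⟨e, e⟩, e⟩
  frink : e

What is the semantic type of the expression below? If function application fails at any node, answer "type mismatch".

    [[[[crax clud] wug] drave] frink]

[crax clud]: ⟨⟨e, e⟩, ⟨e, ⟨e, e⟩⟩⟩ applied to ⟨e, e⟩ yields ⟨e, ⟨e, e⟩⟩.
[[crax clud] wug]: ⟨e, ⟨e, e⟩⟩ applied to e yields ⟨e, e⟩.
[[[crax clud] wug] drave]: ⟨⟨e, e⟩, e⟩ applied to ⟨e, e⟩ yields e.
[[[[crax clud] wug] drave] frink]: e with e — neither is a function whose domain matches the other; composition fails here.

type mismatch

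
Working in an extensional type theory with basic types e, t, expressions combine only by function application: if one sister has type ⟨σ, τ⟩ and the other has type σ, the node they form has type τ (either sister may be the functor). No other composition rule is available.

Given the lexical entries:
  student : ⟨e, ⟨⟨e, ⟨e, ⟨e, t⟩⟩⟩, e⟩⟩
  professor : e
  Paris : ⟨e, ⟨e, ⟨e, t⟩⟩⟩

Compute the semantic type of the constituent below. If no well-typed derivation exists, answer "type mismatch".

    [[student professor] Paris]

e

[student professor] — student of type ⟨e, ⟨⟨e, ⟨e, ⟨e, t⟩⟩⟩, e⟩⟩ combines with professor of type e: type ⟨⟨e, ⟨e, ⟨e, t⟩⟩⟩, e⟩.
[[student professor] Paris] — [student professor] of type ⟨⟨e, ⟨e, ⟨e, t⟩⟩⟩, e⟩ combines with Paris of type ⟨e, ⟨e, ⟨e, t⟩⟩⟩: type e.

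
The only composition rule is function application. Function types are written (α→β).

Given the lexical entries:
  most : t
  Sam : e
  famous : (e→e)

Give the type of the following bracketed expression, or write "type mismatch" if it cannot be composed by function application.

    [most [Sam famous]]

[Sam famous]: famous is (e→e), Sam is e; result e.
At [most [Sam famous]]: neither t nor e can take the other as argument; the node is ill-typed.

type mismatch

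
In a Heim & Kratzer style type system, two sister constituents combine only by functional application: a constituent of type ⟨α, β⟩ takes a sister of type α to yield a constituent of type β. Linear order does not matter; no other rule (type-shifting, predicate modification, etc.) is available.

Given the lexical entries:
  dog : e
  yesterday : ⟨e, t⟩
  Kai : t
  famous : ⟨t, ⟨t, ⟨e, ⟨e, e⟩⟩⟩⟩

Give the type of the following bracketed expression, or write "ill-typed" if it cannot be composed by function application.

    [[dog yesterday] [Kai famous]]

[dog yesterday]: ⟨e, t⟩ applied to e yields t.
[Kai famous]: ⟨t, ⟨t, ⟨e, ⟨e, e⟩⟩⟩⟩ applied to t yields ⟨t, ⟨e, ⟨e, e⟩⟩⟩.
[[dog yesterday] [Kai famous]]: ⟨t, ⟨e, ⟨e, e⟩⟩⟩ applied to t yields ⟨e, ⟨e, e⟩⟩.

⟨e, ⟨e, e⟩⟩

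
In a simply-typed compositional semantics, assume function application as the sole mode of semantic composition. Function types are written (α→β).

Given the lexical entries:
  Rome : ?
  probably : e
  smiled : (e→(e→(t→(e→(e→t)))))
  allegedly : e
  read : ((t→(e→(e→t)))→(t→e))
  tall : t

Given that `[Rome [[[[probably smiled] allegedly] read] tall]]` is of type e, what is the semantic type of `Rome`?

For [Rome [[[[probably smiled] allegedly] read] tall]] to have type e with [[[[probably smiled] allegedly] read] tall] of type e, Rome must be the function: Rome : (e→e).

(e→e)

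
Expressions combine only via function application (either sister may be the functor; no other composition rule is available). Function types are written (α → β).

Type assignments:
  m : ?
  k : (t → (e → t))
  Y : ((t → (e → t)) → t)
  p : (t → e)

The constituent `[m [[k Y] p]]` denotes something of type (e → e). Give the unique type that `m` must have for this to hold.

[m [[k Y] p]] is required to be (e → e). [[k Y] p] : e cannot yield (e → e) as functor, so m : (e → (e → e)).

(e → (e → e))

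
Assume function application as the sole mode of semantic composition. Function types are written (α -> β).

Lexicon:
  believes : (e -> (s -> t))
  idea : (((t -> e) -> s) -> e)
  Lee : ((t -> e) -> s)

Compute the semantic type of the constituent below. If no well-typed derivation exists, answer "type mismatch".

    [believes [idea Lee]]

At [idea Lee], idea : (((t -> e) -> s) -> e) takes Lee : ((t -> e) -> s), giving e.
At [believes [idea Lee]], believes : (e -> (s -> t)) takes [idea Lee] : e, giving (s -> t).

(s -> t)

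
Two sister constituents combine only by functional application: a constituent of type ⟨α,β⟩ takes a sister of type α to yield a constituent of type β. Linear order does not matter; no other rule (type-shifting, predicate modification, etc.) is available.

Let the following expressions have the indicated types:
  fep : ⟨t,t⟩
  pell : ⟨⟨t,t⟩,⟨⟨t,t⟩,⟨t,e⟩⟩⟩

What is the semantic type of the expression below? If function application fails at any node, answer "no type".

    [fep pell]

⟨⟨t,t⟩,⟨t,e⟩⟩

[fep pell] — pell of type ⟨⟨t,t⟩,⟨⟨t,t⟩,⟨t,e⟩⟩⟩ combines with fep of type ⟨t,t⟩: type ⟨⟨t,t⟩,⟨t,e⟩⟩.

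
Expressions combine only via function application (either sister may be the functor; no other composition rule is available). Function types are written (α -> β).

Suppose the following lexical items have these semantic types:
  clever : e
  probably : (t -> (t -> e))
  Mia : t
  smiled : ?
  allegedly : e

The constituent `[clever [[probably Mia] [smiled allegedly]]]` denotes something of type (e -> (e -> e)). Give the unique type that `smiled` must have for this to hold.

For [clever [[probably Mia] [smiled allegedly]]] to have type (e -> (e -> e)) with clever of type e, [[probably Mia] [smiled allegedly]] must be the function: [[probably Mia] [smiled allegedly]] : (e -> (e -> (e -> e))).
For [[probably Mia] [smiled allegedly]] to have type (e -> (e -> (e -> e))) with [probably Mia] of type (t -> e), [smiled allegedly] must be the function: [smiled allegedly] : ((t -> e) -> (e -> (e -> (e -> e)))).
For [smiled allegedly] to have type ((t -> e) -> (e -> (e -> (e -> e)))) with allegedly of type e, smiled must be the function: smiled : (e -> ((t -> e) -> (e -> (e -> (e -> e))))).

(e -> ((t -> e) -> (e -> (e -> (e -> e)))))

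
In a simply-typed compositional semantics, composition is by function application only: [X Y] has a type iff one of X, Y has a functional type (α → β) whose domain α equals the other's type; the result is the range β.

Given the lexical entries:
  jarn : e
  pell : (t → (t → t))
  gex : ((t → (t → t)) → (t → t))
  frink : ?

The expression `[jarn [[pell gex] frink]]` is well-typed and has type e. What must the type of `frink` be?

At [jarn [[pell gex] frink]] (required: e): jarn is e, which is not a function with range e; hence [[pell gex] frink] is the functor — type (e → e).
At [[pell gex] frink] (required: (e → e)): [pell gex] is (t → t), which is not a function with range (e → e); hence frink is the functor — type ((t → t) → (e → e)).

((t → t) → (e → e))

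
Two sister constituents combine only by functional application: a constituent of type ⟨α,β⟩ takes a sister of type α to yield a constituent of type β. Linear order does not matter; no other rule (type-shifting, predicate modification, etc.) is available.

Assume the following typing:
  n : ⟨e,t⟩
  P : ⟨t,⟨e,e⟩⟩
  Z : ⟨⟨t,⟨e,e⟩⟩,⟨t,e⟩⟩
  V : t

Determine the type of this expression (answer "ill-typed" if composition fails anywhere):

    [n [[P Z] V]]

[P Z]: ⟨⟨t,⟨e,e⟩⟩,⟨t,e⟩⟩ applied to ⟨t,⟨e,e⟩⟩ yields ⟨t,e⟩.
[[P Z] V]: ⟨t,e⟩ applied to t yields e.
[n [[P Z] V]]: ⟨e,t⟩ applied to e yields t.

t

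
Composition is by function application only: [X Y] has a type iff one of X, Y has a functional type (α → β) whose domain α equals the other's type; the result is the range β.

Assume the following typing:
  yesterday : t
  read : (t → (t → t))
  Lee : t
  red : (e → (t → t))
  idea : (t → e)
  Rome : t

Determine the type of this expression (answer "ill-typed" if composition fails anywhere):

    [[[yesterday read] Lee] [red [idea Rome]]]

[yesterday read]: read is (t → (t → t)), yesterday is t; result (t → t).
[[yesterday read] Lee]: [yesterday read] is (t → t), Lee is t; result t.
[idea Rome]: idea is (t → e), Rome is t; result e.
[red [idea Rome]]: red is (e → (t → t)), [idea Rome] is e; result (t → t).
[[[yesterday read] Lee] [red [idea Rome]]]: [red [idea Rome]] is (t → t), [[yesterday read] Lee] is t; result t.

t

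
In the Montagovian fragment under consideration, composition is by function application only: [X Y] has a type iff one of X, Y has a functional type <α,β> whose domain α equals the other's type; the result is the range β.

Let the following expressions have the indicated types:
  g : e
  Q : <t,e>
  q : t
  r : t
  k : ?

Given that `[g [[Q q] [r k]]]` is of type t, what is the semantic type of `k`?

[g [[Q q] [r k]]] must have type t. The sister g has type e; that is not a function onto t, so [[Q q] [r k]] must be the functor, of type <e,t>.
[[Q q] [r k]] must have type <e,t>. The sister [Q q] has type e; that is not a function onto <e,t>, so [r k] must be the functor, of type <e,<e,t>>.
[r k] must have type <e,<e,t>>. The sister r has type t; that is not a function onto <e,<e,t>>, so k must be the functor, of type <t,<e,<e,t>>>.

<t,<e,<e,t>>>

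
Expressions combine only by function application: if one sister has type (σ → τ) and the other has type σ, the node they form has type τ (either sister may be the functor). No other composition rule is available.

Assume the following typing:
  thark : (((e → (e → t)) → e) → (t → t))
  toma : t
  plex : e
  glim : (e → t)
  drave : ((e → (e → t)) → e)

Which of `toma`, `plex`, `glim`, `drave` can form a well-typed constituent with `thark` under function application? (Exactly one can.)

toma : t — no; thark wants ((e → (e → t)) → e), and toma wants nothing (atomic).
plex : e — no; thark wants ((e → (e → t)) → e), and plex wants nothing (atomic).
glim : (e → t) — no; thark wants ((e → (e → t)) → e), and glim wants e.
drave — combines: thark : (((e → (e → t)) → e) → (t → t)) takes drave : ((e → (e → t)) → e) as argument, giving (t → t).

drave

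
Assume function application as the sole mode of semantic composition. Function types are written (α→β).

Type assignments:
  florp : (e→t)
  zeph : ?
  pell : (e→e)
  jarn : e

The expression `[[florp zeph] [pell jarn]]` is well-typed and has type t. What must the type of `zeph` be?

((e→t)→(e→t))

At [[florp zeph] [pell jarn]] (required: t): [pell jarn] is e, which is not a function with range t; hence [florp zeph] is the functor — type (e→t).
At [florp zeph] (required: (e→t)): florp is (e→t), which is not a function with range (e→t); hence zeph is the functor — type ((e→t)→(e→t)).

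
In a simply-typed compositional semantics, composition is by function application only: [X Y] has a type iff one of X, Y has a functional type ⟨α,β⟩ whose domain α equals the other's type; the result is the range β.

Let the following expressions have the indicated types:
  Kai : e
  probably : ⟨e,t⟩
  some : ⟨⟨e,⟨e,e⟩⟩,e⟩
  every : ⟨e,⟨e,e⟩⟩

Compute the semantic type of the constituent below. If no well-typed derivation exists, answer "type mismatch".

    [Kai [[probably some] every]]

[probably some]: ⟨e,t⟩ and ⟨⟨e,⟨e,e⟩⟩,e⟩ cannot combine by function application — type clash.

type mismatch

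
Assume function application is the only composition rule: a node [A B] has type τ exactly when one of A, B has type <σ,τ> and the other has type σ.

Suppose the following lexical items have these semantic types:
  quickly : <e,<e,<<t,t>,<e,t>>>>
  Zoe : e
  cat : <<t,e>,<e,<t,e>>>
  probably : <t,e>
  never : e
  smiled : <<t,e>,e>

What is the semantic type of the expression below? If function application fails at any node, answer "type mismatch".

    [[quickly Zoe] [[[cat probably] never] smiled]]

<<t,t>,<e,t>>

[quickly Zoe] — quickly of type <e,<e,<<t,t>,<e,t>>>> combines with Zoe of type e: type <e,<<t,t>,<e,t>>>.
[cat probably] — cat of type <<t,e>,<e,<t,e>>> combines with probably of type <t,e>: type <e,<t,e>>.
[[cat probably] never] — [cat probably] of type <e,<t,e>> combines with never of type e: type <t,e>.
[[[cat probably] never] smiled] — smiled of type <<t,e>,e> combines with [[cat probably] never] of type <t,e>: type e.
[[quickly Zoe] [[[cat probably] never] smiled]] — [quickly Zoe] of type <e,<<t,t>,<e,t>>> combines with [[[cat probably] never] smiled] of type e: type <<t,t>,<e,t>>.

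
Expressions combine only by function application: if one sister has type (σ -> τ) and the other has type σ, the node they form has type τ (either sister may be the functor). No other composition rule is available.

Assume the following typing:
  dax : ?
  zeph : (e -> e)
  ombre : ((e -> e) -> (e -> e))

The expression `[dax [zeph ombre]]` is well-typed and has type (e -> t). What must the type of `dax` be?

At [dax [zeph ombre]] (required: (e -> t)): [zeph ombre] is (e -> e), which is not a function with range (e -> t); hence dax is the functor — type ((e -> e) -> (e -> t)).

((e -> e) -> (e -> t))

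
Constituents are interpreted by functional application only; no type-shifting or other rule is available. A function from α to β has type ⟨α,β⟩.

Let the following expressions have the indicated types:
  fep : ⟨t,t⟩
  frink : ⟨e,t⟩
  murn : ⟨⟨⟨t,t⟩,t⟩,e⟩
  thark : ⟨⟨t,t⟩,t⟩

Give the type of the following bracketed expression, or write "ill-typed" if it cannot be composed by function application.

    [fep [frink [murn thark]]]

t

[murn thark]: functor murn : ⟨⟨⟨t,t⟩,t⟩,e⟩, argument thark : ⟨⟨t,t⟩,t⟩; result e.
[frink [murn thark]]: functor frink : ⟨e,t⟩, argument [murn thark] : e; result t.
[fep [frink [murn thark]]]: functor fep : ⟨t,t⟩, argument [frink [murn thark]] : t; result t.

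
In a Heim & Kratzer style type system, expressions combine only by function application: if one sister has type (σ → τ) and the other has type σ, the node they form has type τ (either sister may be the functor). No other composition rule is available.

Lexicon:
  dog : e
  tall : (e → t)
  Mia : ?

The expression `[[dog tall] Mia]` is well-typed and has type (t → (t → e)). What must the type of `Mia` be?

(t → (t → (t → e)))

[[dog tall] Mia] is required to be (t → (t → e)). [dog tall] : t cannot yield (t → (t → e)) as functor, so Mia : (t → (t → (t → e))).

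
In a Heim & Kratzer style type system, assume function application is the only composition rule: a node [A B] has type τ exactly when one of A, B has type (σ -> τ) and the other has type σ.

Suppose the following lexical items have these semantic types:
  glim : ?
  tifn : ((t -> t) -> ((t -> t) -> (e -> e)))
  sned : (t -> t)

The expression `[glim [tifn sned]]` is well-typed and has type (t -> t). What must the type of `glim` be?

[glim [tifn sned]] must have type (t -> t). The sister [tifn sned] has type ((t -> t) -> (e -> e)); that is not a function onto (t -> t), so glim must be the functor, of type (((t -> t) -> (e -> e)) -> (t -> t)).

(((t -> t) -> (e -> e)) -> (t -> t))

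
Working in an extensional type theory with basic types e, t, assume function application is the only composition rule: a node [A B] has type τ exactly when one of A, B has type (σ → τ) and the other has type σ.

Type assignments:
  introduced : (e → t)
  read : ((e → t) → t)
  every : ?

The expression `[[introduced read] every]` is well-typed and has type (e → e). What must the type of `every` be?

(t → (e → e))

For [[introduced read] every] to have type (e → e) with [introduced read] of type t, every must be the function: every : (t → (e → e)).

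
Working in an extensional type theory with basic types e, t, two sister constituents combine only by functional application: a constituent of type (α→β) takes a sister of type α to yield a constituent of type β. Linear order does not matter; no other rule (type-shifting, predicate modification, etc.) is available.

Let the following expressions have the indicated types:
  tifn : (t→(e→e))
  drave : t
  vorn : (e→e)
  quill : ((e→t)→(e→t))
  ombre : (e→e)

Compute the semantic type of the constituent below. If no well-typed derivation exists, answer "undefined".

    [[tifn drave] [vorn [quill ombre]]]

[tifn drave]: tifn is (t→(e→e)), drave is t; result (e→e).
[quill ombre]: ((e→t)→(e→t)) with (e→e) — neither is a function whose domain matches the other; composition fails here.

undefined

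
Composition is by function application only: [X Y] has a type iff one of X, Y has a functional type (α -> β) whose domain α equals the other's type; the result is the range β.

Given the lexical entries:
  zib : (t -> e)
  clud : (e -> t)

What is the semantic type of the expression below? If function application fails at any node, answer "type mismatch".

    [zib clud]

type mismatch

[zib clud]: (t -> e) and (e -> t) cannot combine by function application — type clash.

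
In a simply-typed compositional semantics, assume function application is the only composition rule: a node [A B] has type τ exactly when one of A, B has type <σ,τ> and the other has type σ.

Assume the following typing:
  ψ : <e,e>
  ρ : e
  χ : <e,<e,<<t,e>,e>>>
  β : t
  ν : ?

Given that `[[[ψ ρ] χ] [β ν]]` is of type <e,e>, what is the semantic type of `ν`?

<t,<<e,<<t,e>,e>>,<e,e>>>

For [[[ψ ρ] χ] [β ν]] to have type <e,e> with [[ψ ρ] χ] of type <e,<<t,e>,e>>, [β ν] must be the function: [β ν] : <<e,<<t,e>,e>>,<e,e>>.
For [β ν] to have type <<e,<<t,e>,e>>,<e,e>> with β of type t, ν must be the function: ν : <t,<<e,<<t,e>,e>>,<e,e>>>.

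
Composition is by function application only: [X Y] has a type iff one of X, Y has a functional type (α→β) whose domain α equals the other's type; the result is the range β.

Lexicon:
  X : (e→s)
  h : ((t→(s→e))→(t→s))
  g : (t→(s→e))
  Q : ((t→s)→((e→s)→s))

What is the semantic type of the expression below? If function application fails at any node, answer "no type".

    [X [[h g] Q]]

s

[h g]: functor h : ((t→(s→e))→(t→s)), argument g : (t→(s→e)); result (t→s).
[[h g] Q]: functor Q : ((t→s)→((e→s)→s)), argument [h g] : (t→s); result ((e→s)→s).
[X [[h g] Q]]: functor [[h g] Q] : ((e→s)→s), argument X : (e→s); result s.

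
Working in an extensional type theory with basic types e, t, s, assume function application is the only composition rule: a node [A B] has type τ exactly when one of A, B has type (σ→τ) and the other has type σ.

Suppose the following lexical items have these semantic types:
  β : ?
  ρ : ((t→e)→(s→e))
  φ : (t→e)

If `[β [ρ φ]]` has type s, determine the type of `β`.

((s→e)→s)

At [β [ρ φ]] (required: s): [ρ φ] is (s→e), which is not a function with range s; hence β is the functor — type ((s→e)→s).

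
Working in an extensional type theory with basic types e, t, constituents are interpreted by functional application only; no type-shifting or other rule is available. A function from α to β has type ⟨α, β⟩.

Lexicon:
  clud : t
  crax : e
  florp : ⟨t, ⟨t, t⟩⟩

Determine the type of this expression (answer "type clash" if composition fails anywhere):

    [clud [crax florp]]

type clash

[crax florp]: e with ⟨t, ⟨t, t⟩⟩ — neither is a function whose domain matches the other; composition fails here.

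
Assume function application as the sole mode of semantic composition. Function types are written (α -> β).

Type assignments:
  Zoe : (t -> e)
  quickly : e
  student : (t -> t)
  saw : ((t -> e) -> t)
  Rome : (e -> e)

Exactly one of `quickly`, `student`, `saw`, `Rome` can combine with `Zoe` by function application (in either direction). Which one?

quickly : e — does not combine with Zoe.
student : (t -> t) — does not combine with Zoe.
saw — combines: saw : ((t -> e) -> t) takes Zoe : (t -> e) as argument, giving t.
Rome : (e -> e) — does not combine with Zoe.

saw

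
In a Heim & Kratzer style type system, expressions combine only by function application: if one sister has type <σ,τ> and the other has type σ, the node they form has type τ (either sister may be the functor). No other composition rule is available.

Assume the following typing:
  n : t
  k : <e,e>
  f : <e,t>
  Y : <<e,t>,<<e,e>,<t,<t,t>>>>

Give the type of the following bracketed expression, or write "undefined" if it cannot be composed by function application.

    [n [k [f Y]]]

<t,t>

At [f Y], Y : <<e,t>,<<e,e>,<t,<t,t>>>> takes f : <e,t>, giving <<e,e>,<t,<t,t>>>.
At [k [f Y]], [f Y] : <<e,e>,<t,<t,t>>> takes k : <e,e>, giving <t,<t,t>>.
At [n [k [f Y]]], [k [f Y]] : <t,<t,t>> takes n : t, giving <t,t>.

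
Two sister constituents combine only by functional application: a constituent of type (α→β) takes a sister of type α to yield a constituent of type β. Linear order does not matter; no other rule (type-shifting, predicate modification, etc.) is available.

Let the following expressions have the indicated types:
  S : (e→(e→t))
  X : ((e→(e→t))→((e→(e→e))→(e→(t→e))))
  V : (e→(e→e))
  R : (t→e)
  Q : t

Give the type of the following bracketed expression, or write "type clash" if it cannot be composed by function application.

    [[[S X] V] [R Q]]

[S X]: X is ((e→(e→t))→((e→(e→e))→(e→(t→e)))), S is (e→(e→t)); result ((e→(e→e))→(e→(t→e))).
[[S X] V]: [S X] is ((e→(e→e))→(e→(t→e))), V is (e→(e→e)); result (e→(t→e)).
[R Q]: R is (t→e), Q is t; result e.
[[[S X] V] [R Q]]: [[S X] V] is (e→(t→e)), [R Q] is e; result (t→e).

(t→e)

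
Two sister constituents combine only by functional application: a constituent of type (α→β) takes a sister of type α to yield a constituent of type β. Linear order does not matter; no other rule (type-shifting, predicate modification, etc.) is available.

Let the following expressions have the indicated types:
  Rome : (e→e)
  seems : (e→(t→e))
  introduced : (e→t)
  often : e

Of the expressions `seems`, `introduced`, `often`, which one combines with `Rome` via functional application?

seems : (e→(t→e)) — neither side's domain matches the other.
introduced : (e→t) — neither side's domain matches the other.
often — combines: Rome : (e→e) takes often : e as argument, giving e.

often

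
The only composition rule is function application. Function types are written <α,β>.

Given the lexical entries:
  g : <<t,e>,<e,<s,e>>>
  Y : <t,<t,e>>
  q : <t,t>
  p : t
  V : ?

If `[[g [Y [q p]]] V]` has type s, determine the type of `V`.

[[g [Y [q p]]] V] is required to be s. [g [Y [q p]]] : <e,<s,e>> cannot yield s as functor, so V : <<e,<s,e>>,s>.

<<e,<s,e>>,s>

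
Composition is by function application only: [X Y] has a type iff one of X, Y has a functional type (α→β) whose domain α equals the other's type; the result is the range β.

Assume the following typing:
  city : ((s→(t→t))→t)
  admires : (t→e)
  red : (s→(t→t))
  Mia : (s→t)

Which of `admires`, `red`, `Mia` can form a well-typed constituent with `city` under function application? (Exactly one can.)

admires : (t→e) — does not combine with city.
red — combines: city : ((s→(t→t))→t) takes red : (s→(t→t)) as argument, giving t.
Mia : (s→t) — does not combine with city.

red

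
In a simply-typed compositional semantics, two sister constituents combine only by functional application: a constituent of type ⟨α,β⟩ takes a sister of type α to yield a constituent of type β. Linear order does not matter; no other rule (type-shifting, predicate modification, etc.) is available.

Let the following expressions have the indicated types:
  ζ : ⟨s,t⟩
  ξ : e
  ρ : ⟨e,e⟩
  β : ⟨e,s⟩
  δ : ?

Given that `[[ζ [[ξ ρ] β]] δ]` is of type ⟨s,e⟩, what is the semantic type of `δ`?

⟨t,⟨s,e⟩⟩

At [[ζ [[ξ ρ] β]] δ] (required: ⟨s,e⟩): [ζ [[ξ ρ] β]] is t, which is not a function with range ⟨s,e⟩; hence δ is the functor — type ⟨t,⟨s,e⟩⟩.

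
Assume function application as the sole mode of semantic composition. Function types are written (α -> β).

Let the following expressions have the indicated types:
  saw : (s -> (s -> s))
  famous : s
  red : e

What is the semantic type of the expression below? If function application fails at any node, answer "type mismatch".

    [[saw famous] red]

type mismatch

[saw famous] — saw of type (s -> (s -> s)) combines with famous of type s: type (s -> s).
[[saw famous] red]: (s -> s) with e — neither is a function whose domain matches the other; composition fails here.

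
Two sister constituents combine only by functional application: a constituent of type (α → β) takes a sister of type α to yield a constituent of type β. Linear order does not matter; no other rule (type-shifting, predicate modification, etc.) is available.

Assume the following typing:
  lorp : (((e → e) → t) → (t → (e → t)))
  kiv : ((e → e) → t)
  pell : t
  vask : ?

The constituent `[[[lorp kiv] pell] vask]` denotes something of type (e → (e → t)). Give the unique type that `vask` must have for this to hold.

[[[lorp kiv] pell] vask] is required to be (e → (e → t)). [[lorp kiv] pell] : (e → t) cannot yield (e → (e → t)) as functor, so vask : ((e → t) → (e → (e → t))).

((e → t) → (e → (e → t)))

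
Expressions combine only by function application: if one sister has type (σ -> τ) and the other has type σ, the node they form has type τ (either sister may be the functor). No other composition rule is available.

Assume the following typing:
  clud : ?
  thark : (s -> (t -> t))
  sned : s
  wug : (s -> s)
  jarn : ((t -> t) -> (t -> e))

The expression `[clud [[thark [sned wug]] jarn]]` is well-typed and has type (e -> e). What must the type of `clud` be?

((t -> e) -> (e -> e))

For [clud [[thark [sned wug]] jarn]] to have type (e -> e) with [[thark [sned wug]] jarn] of type (t -> e), clud must be the function: clud : ((t -> e) -> (e -> e)).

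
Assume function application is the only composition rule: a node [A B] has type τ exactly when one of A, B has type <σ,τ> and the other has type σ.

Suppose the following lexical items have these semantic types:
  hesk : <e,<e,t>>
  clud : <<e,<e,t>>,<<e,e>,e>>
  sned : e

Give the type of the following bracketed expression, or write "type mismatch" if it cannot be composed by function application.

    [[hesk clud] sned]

[hesk clud]: <<e,<e,t>>,<<e,e>,e>> applied to <e,<e,t>> yields <<e,e>,e>.
At [[hesk clud] sned]: neither <<e,e>,e> nor e can take the other as argument; the node is ill-typed.

type mismatch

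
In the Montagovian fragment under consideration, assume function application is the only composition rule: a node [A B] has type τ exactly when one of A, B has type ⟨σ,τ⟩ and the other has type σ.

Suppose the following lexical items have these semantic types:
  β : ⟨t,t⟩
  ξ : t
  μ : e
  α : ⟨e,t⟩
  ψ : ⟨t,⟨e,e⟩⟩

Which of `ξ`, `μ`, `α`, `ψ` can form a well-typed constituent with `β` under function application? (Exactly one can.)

ξ

ξ — combines: β : ⟨t,t⟩ takes ξ : t as argument, giving t.
μ : e — β needs t; μ needs nothing (atomic); neither fits.
α : ⟨e,t⟩ — β needs t; α needs e; neither fits.
ψ : ⟨t,⟨e,e⟩⟩ — β needs t; ψ needs t; neither fits.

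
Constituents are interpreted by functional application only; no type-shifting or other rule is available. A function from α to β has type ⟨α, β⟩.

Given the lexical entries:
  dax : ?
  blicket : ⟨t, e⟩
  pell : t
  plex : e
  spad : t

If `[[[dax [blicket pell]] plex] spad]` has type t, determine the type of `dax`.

For [[[dax [blicket pell]] plex] spad] to have type t with spad of type t, [[dax [blicket pell]] plex] must be the function: [[dax [blicket pell]] plex] : ⟨t, t⟩.
For [[dax [blicket pell]] plex] to have type ⟨t, t⟩ with plex of type e, [dax [blicket pell]] must be the function: [dax [blicket pell]] : ⟨e, ⟨t, t⟩⟩.
For [dax [blicket pell]] to have type ⟨e, ⟨t, t⟩⟩ with [blicket pell] of type e, dax must be the function: dax : ⟨e, ⟨e, ⟨t, t⟩⟩⟩.

⟨e, ⟨e, ⟨t, t⟩⟩⟩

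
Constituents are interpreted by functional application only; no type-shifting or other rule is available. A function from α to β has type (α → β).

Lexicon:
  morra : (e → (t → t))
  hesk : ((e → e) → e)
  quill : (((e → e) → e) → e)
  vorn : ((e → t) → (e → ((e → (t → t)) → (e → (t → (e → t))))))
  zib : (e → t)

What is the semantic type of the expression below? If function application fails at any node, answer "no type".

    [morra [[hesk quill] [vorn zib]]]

[hesk quill] — quill of type (((e → e) → e) → e) combines with hesk of type ((e → e) → e): type e.
[vorn zib] — vorn of type ((e → t) → (e → ((e → (t → t)) → (e → (t → (e → t)))))) combines with zib of type (e → t): type (e → ((e → (t → t)) → (e → (t → (e → t))))).
[[hesk quill] [vorn zib]] — [vorn zib] of type (e → ((e → (t → t)) → (e → (t → (e → t))))) combines with [hesk quill] of type e: type ((e → (t → t)) → (e → (t → (e → t)))).
[morra [[hesk quill] [vorn zib]]] — [[hesk quill] [vorn zib]] of type ((e → (t → t)) → (e → (t → (e → t)))) combines with morra of type (e → (t → t)): type (e → (t → (e → t))).

(e → (t → (e → t)))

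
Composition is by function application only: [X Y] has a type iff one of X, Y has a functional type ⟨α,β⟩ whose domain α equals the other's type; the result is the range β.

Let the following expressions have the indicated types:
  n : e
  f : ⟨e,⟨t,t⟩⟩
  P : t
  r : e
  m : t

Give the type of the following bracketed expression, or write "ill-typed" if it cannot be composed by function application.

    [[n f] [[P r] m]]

ill-typed

[n f]: functor f : ⟨e,⟨t,t⟩⟩, argument n : e; result ⟨t,t⟩.
[P r]: t with e — neither is a function whose domain matches the other; composition fails here.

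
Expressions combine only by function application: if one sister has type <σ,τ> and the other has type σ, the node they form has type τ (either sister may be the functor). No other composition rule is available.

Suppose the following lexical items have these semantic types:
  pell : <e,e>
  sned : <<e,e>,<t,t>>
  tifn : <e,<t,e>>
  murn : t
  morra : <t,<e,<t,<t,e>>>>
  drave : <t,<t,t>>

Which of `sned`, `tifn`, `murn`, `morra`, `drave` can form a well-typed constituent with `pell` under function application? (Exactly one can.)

sned

sned — combines: sned : <<e,e>,<t,t>> takes pell : <e,e> as argument, giving <t,t>.
tifn : <e,<t,e>> — neither side's domain matches the other.
murn : t — neither side's domain matches the other.
morra : <t,<e,<t,<t,e>>>> — neither side's domain matches the other.
drave : <t,<t,t>> — neither side's domain matches the other.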